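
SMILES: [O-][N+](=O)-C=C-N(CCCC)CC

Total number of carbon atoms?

8

The symbol for carbon appears 8 times in the SMILES.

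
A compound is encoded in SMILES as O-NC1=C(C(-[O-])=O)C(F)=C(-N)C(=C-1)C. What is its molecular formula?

C8H8FN2O3-

Heavy atoms from the SMILES: 8 C, 1 F, 2 N, 3 O.
Implicit hydrogens by atom environment:
  5 × C (aromatic): no H
  1 × C: 3 H
  1 × C (aromatic): 1 H
  1 × C: no H
  1 × F: no H
  1 × N: 2 H
  1 × N: 1 H
  1 × O: 1 H
  1 × O: no H
  1 × O (charge -1): no H
  Total hydrogens = 8.
Net charge -1.
Molecular formula: C8H8FN2O3-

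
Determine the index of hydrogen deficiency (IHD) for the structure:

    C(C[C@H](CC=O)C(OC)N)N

Molecular formula from the SMILES: C7H16N2O2.
DoU = (2C + 2 + N − H − X)/2 = (2·7 + 2 + 2 − 16 − 0)/2 = 2/2 = 1.
(Structurally: 0 ring(s) + 1 π bond(s) = 1.)

1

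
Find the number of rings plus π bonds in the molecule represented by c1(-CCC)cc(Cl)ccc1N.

4

Molecular formula from the SMILES: C9H12ClN.
DoU = (2C + 2 + N − H − X)/2 = (2·9 + 2 + 1 − 12 − 1)/2 = 8/2 = 4.
(Structurally: 1 ring(s) + 3 π bond(s) = 4.)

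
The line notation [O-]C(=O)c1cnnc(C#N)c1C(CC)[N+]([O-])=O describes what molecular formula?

C9H7N4O4-

Heavy atoms from the SMILES: 9 C, 4 N, 4 O.
Implicit hydrogens by atom environment:
  3 × C (aromatic): no H
  2 × C: no H
  2 × N (aromatic): no H
  2 × O: no H
  2 × O (charge -1): no H
  1 × C: 3 H
  1 × C: 2 H
  1 × C (aromatic): 1 H
  1 × C: 1 H
  1 × N: no H
  1 × N (charge +1): no H
  Total hydrogens = 7.
Net charge -1.
Molecular formula: C9H7N4O4-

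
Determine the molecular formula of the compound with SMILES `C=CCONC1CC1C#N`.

Heavy atoms from the SMILES: 7 C, 2 N, 1 O.
Implicit hydrogens by atom environment:
  3 × C: 2 H each → 6
  3 × C: 1 H each → 3
  1 × C: no H
  1 × N: 1 H
  1 × N: no H
  1 × O: no H
  Total hydrogens = 10.
Molecular formula: C7H10N2O

C7H10N2O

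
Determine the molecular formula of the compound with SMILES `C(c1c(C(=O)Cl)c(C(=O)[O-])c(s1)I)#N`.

C7ClINO3S-

Heavy atoms from the SMILES: 7 C, 1 Cl, 1 I, 1 N, 3 O, 1 S.
Implicit hydrogens by atom environment:
  4 × C (aromatic): no H
  3 × C: no H
  2 × O: no H
  1 × Cl: no H
  1 × I: no H
  1 × N: no H
  1 × O (charge -1): no H
  1 × S (aromatic): no H
  Total hydrogens = 0.
Net charge -1.
Molecular formula: C7ClINO3S-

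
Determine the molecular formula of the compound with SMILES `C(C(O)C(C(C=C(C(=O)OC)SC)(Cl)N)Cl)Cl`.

C9H14Cl3NO3S

Heavy atoms from the SMILES: 9 C, 3 Cl, 1 N, 3 O, 1 S.
Implicit hydrogens by atom environment:
  3 × C: 1 H each → 3
  3 × C: no H
  3 × Cl: no H
  2 × C: 3 H each → 6
  2 × O: no H
  1 × C: 2 H
  1 × N: 2 H
  1 × O: 1 H
  1 × S: no H
  Total hydrogens = 14.
Molecular formula: C9H14Cl3NO3S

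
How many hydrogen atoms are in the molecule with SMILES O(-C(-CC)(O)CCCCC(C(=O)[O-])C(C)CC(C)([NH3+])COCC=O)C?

35

Hydrogens are implicit in SMILES; fill each atom to its normal valence:
  8 × C: 2 H each → 16
  4 × C: 3 H each → 12
  4 × O: no H
  3 × C: 1 H each → 3
  3 × C: no H
  1 × N (charge +1): 3 H
  1 × O: 1 H
  1 × O (charge -1): no H
  Total hydrogens = 35.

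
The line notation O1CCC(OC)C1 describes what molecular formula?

C5H10O2

Heavy atoms from the SMILES: 5 C, 2 O.
Implicit hydrogens by atom environment:
  3 × C: 2 H each → 6
  2 × O: no H
  1 × C: 3 H
  1 × C: 1 H
  Total hydrogens = 10.
Molecular formula: C5H10O2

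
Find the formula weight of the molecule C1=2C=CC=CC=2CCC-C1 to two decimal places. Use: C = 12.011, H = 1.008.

Molecular formula: C10H12.
M = 10×12.011 + 12×1.008 = 132.21 g/mol.

132.21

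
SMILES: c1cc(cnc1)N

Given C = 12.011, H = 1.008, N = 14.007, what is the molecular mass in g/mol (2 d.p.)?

94.12

Molecular formula: C5H6N2.
M = 5×12.011 + 6×1.008 + 2×14.007 = 94.12 g/mol.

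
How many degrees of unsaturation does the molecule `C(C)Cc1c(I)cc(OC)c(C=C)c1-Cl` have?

5

Molecular formula from the SMILES: C12H14ClIO.
DoU = (2C + 2 + N − H − X)/2 = (2·12 + 2 + 0 − 14 − 2)/2 = 10/2 = 5.
(Structurally: 1 ring(s) + 4 π bond(s) = 5.)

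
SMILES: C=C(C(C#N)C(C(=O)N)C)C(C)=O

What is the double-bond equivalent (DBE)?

5

Molecular formula from the SMILES: C9H12N2O2.
DoU = (2C + 2 + N − H − X)/2 = (2·9 + 2 + 2 − 12 − 0)/2 = 10/2 = 5.
(Structurally: 0 ring(s) + 5 π bond(s) = 5.)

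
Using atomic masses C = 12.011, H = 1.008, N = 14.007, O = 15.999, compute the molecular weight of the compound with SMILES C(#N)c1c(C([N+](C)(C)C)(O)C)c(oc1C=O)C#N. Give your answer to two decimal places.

Molecular formula: C12H14N3O3+.
M = 12×12.011 + 14×1.008 + 3×14.007 + 3×15.999 = 248.26 g/mol.

248.26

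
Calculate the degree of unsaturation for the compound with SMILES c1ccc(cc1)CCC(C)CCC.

4

Molecular formula from the SMILES: C13H20.
DoU = (2C + 2 + N − H − X)/2 = (2·13 + 2 + 0 − 20 − 0)/2 = 8/2 = 4.
(Structurally: 1 ring(s) + 3 π bond(s) = 4.)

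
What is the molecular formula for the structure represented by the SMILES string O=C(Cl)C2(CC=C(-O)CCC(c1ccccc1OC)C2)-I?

Heavy atoms from the SMILES: 16 C, 1 Cl, 1 I, 3 O.
Implicit hydrogens by atom environment:
  4 × C: 2 H each → 8
  4 × C (aromatic): 1 H each → 4
  3 × C: no H
  2 × C: 1 H each → 2
  2 × C (aromatic): no H
  2 × O: no H
  1 × C: 3 H
  1 × Cl: no H
  1 × I: no H
  1 × O: 1 H
  Total hydrogens = 18.
Molecular formula: C16H18ClIO3

C16H18ClIO3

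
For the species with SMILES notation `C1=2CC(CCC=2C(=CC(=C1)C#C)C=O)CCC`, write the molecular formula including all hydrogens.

Heavy atoms from the SMILES: 16 C, 1 O.
Implicit hydrogens by atom environment:
  5 × C: 2 H each → 10
  4 × C (aromatic): no H
  3 × C: 1 H each → 3
  2 × C (aromatic): 1 H each → 2
  1 × C: 3 H
  1 × C: no H
  1 × O: no H
  Total hydrogens = 18.
Molecular formula: C16H18O

C16H18O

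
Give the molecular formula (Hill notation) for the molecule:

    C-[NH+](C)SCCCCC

Heavy atoms from the SMILES: 7 C, 1 N, 1 S.
Implicit hydrogens by atom environment:
  4 × C: 2 H each → 8
  3 × C: 3 H each → 9
  1 × N (charge +1): 1 H
  1 × S: no H
  Total hydrogens = 18.
Net charge +1.
Molecular formula: C7H18NS+

C7H18NS+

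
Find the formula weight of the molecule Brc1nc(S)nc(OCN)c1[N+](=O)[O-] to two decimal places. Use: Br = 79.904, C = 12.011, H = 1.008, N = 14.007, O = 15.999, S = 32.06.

281.08

Molecular formula: C5H5BrN4O3S.
M = 1×79.904 + 5×12.011 + 5×1.008 + 4×14.007 + 3×15.999 + 1×32.06 = 281.08 g/mol.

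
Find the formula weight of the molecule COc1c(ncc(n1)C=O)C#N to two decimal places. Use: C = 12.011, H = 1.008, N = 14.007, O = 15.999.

Molecular formula: C7H5N3O2.
M = 7×12.011 + 5×1.008 + 3×14.007 + 2×15.999 = 163.14 g/mol.

163.14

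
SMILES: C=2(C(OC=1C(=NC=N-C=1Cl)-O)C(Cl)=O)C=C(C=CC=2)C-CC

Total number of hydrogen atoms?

14

Hydrogens are implicit in SMILES; fill each atom to its normal valence:
  5 × C (aromatic): 1 H each → 5
  5 × C (aromatic): no H
  2 × C: 2 H each → 4
  2 × Cl: no H
  2 × N (aromatic): no H
  2 × O: no H
  1 × C: 3 H
  1 × C: 1 H
  1 × C: no H
  1 × O: 1 H
  Total hydrogens = 14.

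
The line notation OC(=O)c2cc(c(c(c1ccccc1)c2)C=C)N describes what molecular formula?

Heavy atoms from the SMILES: 15 C, 1 N, 2 O.
Implicit hydrogens by atom environment:
  7 × C (aromatic): 1 H each → 7
  5 × C (aromatic): no H
  1 × C: 2 H
  1 × C: 1 H
  1 × C: no H
  1 × N: 2 H
  1 × O: 1 H
  1 × O: no H
  Total hydrogens = 13.
Molecular formula: C15H13NO2

C15H13NO2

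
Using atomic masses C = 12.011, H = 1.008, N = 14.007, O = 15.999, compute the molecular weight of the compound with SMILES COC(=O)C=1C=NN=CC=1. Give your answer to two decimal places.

138.13

Molecular formula: C6H6N2O2.
M = 6×12.011 + 6×1.008 + 2×14.007 + 2×15.999 = 138.13 g/mol.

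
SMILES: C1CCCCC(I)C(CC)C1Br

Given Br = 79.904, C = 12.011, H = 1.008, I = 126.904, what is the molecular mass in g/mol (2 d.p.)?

Molecular formula: C10H18BrI.
M = 1×79.904 + 10×12.011 + 18×1.008 + 1×126.904 = 345.06 g/mol.

345.06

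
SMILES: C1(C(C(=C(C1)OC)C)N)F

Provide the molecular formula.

Heavy atoms from the SMILES: 7 C, 1 F, 1 N, 1 O.
Implicit hydrogens by atom environment:
  2 × C: 3 H each → 6
  2 × C: 1 H each → 2
  2 × C: no H
  1 × C: 2 H
  1 × F: no H
  1 × N: 2 H
  1 × O: no H
  Total hydrogens = 12.
Molecular formula: C7H12FNO

C7H12FNO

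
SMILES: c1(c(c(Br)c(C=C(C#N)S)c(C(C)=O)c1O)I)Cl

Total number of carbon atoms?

The symbol for carbon appears 11 times in the SMILES. Lowercase c denotes aromatic carbon and counts toward C.

11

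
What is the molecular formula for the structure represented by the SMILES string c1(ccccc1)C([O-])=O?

Heavy atoms from the SMILES: 7 C, 2 O.
Implicit hydrogens by atom environment:
  5 × C (aromatic): 1 H each → 5
  1 × C (aromatic): no H
  1 × C: no H
  1 × O: no H
  1 × O (charge -1): no H
  Total hydrogens = 5.
Net charge -1.
Molecular formula: C7H5O2-

C7H5O2-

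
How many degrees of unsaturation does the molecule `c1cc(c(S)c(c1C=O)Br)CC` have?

5

Molecular formula from the SMILES: C9H9BrOS.
DoU = (2C + 2 + N − H − X)/2 = (2·9 + 2 + 0 − 9 − 1)/2 = 10/2 = 5.
(Structurally: 1 ring(s) + 4 π bond(s) = 5.)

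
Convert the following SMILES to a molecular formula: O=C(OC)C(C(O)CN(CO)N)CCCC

C10H22N2O4

Heavy atoms from the SMILES: 10 C, 2 N, 4 O.
Implicit hydrogens by atom environment:
  5 × C: 2 H each → 10
  2 × C: 3 H each → 6
  2 × C: 1 H each → 2
  2 × O: 1 H each → 2
  2 × O: no H
  1 × C: no H
  1 × N: 2 H
  1 × N: no H
  Total hydrogens = 22.
Molecular formula: C10H22N2O4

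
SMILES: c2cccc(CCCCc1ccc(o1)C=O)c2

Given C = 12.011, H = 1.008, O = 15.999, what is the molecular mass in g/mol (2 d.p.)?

228.29

Molecular formula: C15H16O2.
M = 15×12.011 + 16×1.008 + 2×15.999 = 228.29 g/mol.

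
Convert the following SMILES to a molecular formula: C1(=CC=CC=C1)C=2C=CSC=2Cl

Heavy atoms from the SMILES: 10 C, 1 Cl, 1 S.
Implicit hydrogens by atom environment:
  7 × C (aromatic): 1 H each → 7
  3 × C (aromatic): no H
  1 × Cl: no H
  1 × S (aromatic): no H
  Total hydrogens = 7.
Molecular formula: C10H7ClS

C10H7ClS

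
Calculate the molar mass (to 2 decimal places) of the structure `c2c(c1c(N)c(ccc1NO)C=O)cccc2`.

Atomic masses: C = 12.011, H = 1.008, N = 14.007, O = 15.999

228.25

Molecular formula: C13H12N2O2.
M = 13×12.011 + 12×1.008 + 2×14.007 + 2×15.999 = 228.25 g/mol.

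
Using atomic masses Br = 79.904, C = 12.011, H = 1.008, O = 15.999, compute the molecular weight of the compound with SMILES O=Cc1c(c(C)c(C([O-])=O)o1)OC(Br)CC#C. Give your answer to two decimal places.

300.08

Molecular formula: C11H8BrO5-.
M = 1×79.904 + 11×12.011 + 8×1.008 + 5×15.999 = 300.08 g/mol.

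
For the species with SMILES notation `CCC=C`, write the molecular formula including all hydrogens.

C4H8

Heavy atoms from the SMILES: 4 C.
Implicit hydrogens by atom environment:
  2 × C: 2 H each → 4
  1 × C: 3 H
  1 × C: 1 H
  Total hydrogens = 8.
Molecular formula: C4H8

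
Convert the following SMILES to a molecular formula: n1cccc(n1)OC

Heavy atoms from the SMILES: 5 C, 2 N, 1 O.
Implicit hydrogens by atom environment:
  3 × C (aromatic): 1 H each → 3
  2 × N (aromatic): no H
  1 × C: 3 H
  1 × C (aromatic): no H
  1 × O: no H
  Total hydrogens = 6.
Molecular formula: C5H6N2O

C5H6N2O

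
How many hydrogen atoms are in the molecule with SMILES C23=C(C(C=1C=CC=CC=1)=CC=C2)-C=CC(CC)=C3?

16

Hydrogens are implicit in SMILES; fill each atom to its normal valence:
  11 × C (aromatic): 1 H each → 11
  5 × C (aromatic): no H
  1 × C: 3 H
  1 × C: 2 H
  Total hydrogens = 16.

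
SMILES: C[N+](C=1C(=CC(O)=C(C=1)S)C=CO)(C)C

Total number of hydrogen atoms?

16

Hydrogens are implicit in SMILES; fill each atom to its normal valence:
  4 × C (aromatic): no H
  3 × C: 3 H each → 9
  2 × C (aromatic): 1 H each → 2
  2 × C: 1 H each → 2
  2 × O: 1 H each → 2
  1 × N (charge +1): no H
  1 × S: 1 H
  Total hydrogens = 16.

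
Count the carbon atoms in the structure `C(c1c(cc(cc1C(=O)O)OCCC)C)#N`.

12

The symbol for carbon appears 12 times in the SMILES. Lowercase c denotes aromatic carbon and counts toward C.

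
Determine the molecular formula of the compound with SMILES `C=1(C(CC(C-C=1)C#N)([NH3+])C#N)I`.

Heavy atoms from the SMILES: 8 C, 1 I, 3 N.
Implicit hydrogens by atom environment:
  4 × C: no H
  2 × C: 2 H each → 4
  2 × C: 1 H each → 2
  2 × N: no H
  1 × I: no H
  1 × N (charge +1): 3 H
  Total hydrogens = 9.
Net charge +1.
Molecular formula: C8H9IN3+

C8H9IN3+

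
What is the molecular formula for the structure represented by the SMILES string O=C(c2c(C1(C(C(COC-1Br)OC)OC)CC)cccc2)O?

C16H21BrO5

Heavy atoms from the SMILES: 1 Br, 16 C, 5 O.
Implicit hydrogens by atom environment:
  4 × C (aromatic): 1 H each → 4
  4 × O: no H
  3 × C: 3 H each → 9
  3 × C: 1 H each → 3
  2 × C: 2 H each → 4
  2 × C: no H
  2 × C (aromatic): no H
  1 × Br: no H
  1 × O: 1 H
  Total hydrogens = 21.
Molecular formula: C16H21BrO5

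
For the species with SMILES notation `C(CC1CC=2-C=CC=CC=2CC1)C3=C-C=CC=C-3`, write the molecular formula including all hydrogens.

Heavy atoms from the SMILES: 18 C.
Implicit hydrogens by atom environment:
  9 × C (aromatic): 1 H each → 9
  5 × C: 2 H each → 10
  3 × C (aromatic): no H
  1 × C: 1 H
  Total hydrogens = 20.
Molecular formula: C18H20

C18H20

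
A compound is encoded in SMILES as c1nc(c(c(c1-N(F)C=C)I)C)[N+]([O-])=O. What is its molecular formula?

Heavy atoms from the SMILES: 8 C, 1 F, 1 I, 3 N, 2 O.
Implicit hydrogens by atom environment:
  4 × C (aromatic): no H
  1 × C: 3 H
  1 × C: 2 H
  1 × C (aromatic): 1 H
  1 × C: 1 H
  1 × F: no H
  1 × I: no H
  1 × N (aromatic): no H
  1 × N (charge +1): no H
  1 × N: no H
  1 × O: no H
  1 × O (charge -1): no H
  Total hydrogens = 7.
Molecular formula: C8H7FIN3O2

C8H7FIN3O2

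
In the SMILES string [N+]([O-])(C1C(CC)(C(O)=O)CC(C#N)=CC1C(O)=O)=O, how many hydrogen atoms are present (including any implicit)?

12

Hydrogens are implicit in SMILES; fill each atom to its normal valence:
  5 × C: no H
  3 × C: 1 H each → 3
  3 × O: no H
  2 × C: 2 H each → 4
  2 × O: 1 H each → 2
  1 × C: 3 H
  1 × N: no H
  1 × N (charge +1): no H
  1 × O (charge -1): no H
  Total hydrogens = 12.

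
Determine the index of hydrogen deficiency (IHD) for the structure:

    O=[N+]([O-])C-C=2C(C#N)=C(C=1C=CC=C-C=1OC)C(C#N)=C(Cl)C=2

Molecular formula from the SMILES: C16H10ClN3O3.
DoU = (2C + 2 + N − H − X)/2 = (2·16 + 2 + 3 − 10 − 1)/2 = 26/2 = 13.
(Structurally: 2 ring(s) + 11 π bond(s) = 13.)

13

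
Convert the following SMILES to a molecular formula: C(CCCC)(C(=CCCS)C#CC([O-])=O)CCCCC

C17H27O2S-

Heavy atoms from the SMILES: 17 C, 2 O, 1 S.
Implicit hydrogens by atom environment:
  9 × C: 2 H each → 18
  4 × C: no H
  2 × C: 3 H each → 6
  2 × C: 1 H each → 2
  1 × O: no H
  1 × O (charge -1): no H
  1 × S: 1 H
  Total hydrogens = 27.
Net charge -1.
Molecular formula: C17H27O2S-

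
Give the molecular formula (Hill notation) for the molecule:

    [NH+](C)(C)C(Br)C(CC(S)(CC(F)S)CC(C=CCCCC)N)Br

Heavy atoms from the SMILES: 2 Br, 16 C, 1 F, 2 N, 2 S.
Implicit hydrogens by atom environment:
  6 × C: 2 H each → 12
  6 × C: 1 H each → 6
  3 × C: 3 H each → 9
  2 × Br: no H
  2 × S: 1 H each → 2
  1 × C: no H
  1 × F: no H
  1 × N: 2 H
  1 × N (charge +1): 1 H
  Total hydrogens = 32.
Net charge +1.
Molecular formula: C16H32Br2FN2S2+

C16H32Br2FN2S2+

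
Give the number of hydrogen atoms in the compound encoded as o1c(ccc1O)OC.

Hydrogens are implicit in SMILES; fill each atom to its normal valence:
  2 × C (aromatic): 1 H each → 2
  2 × C (aromatic): no H
  1 × C: 3 H
  1 × O: 1 H
  1 × O (aromatic): no H
  1 × O: no H
  Total hydrogens = 6.

6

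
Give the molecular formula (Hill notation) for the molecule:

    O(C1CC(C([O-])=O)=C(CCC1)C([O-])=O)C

[C10H12O5]2-

Heavy atoms from the SMILES: 10 C, 5 O.
Implicit hydrogens by atom environment:
  4 × C: 2 H each → 8
  4 × C: no H
  3 × O: no H
  2 × O (charge -1): no H
  1 × C: 3 H
  1 × C: 1 H
  Total hydrogens = 12.
Net charge -2.
Molecular formula: [C10H12O5]2-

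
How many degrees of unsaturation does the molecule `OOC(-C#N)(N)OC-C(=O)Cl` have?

3

Molecular formula from the SMILES: C4H5ClN2O4.
DoU = (2C + 2 + N − H − X)/2 = (2·4 + 2 + 2 − 5 − 1)/2 = 6/2 = 3.
(Structurally: 0 ring(s) + 3 π bond(s) = 3.)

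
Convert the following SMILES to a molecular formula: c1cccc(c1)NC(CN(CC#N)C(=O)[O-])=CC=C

C14H14N3O2-

Heavy atoms from the SMILES: 14 C, 3 N, 2 O.
Implicit hydrogens by atom environment:
  5 × C (aromatic): 1 H each → 5
  3 × C: 2 H each → 6
  3 × C: no H
  2 × C: 1 H each → 2
  2 × N: no H
  1 × C (aromatic): no H
  1 × N: 1 H
  1 × O: no H
  1 × O (charge -1): no H
  Total hydrogens = 14.
Net charge -1.
Molecular formula: C14H14N3O2-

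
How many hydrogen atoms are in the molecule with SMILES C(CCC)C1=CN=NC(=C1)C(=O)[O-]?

11

Hydrogens are implicit in SMILES; fill each atom to its normal valence:
  3 × C: 2 H each → 6
  2 × C (aromatic): 1 H each → 2
  2 × C (aromatic): no H
  2 × N (aromatic): no H
  1 × C: 3 H
  1 × C: no H
  1 × O: no H
  1 × O (charge -1): no H
  Total hydrogens = 11.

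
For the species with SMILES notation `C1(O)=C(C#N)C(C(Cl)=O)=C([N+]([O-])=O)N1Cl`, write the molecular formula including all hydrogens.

C6HCl2N3O4

Heavy atoms from the SMILES: 6 C, 2 Cl, 3 N, 4 O.
Implicit hydrogens by atom environment:
  4 × C (aromatic): no H
  2 × C: no H
  2 × Cl: no H
  2 × O: no H
  1 × N (aromatic): no H
  1 × N: no H
  1 × N (charge +1): no H
  1 × O: 1 H
  1 × O (charge -1): no H
  Total hydrogens = 1.
Molecular formula: C6HCl2N3O4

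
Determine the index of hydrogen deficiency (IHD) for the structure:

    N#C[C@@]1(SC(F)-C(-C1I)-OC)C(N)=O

Molecular formula from the SMILES: C7H8FIN2O2S.
DoU = (2C + 2 + N − H − X)/2 = (2·7 + 2 + 2 − 8 − 2)/2 = 8/2 = 4.
(Structurally: 1 ring(s) + 3 π bond(s) = 4.)

4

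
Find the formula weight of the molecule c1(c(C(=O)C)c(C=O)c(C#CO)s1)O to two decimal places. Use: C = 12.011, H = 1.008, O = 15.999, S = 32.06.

210.20

Molecular formula: C9H6O4S.
M = 9×12.011 + 6×1.008 + 4×15.999 + 1×32.06 = 210.20 g/mol.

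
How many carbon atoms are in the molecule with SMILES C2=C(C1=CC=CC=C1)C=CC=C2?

The symbol for carbon appears 12 times in the SMILES.

12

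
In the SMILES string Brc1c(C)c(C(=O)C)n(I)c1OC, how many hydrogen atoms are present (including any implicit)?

9

Hydrogens are implicit in SMILES; fill each atom to its normal valence:
  4 × C (aromatic): no H
  3 × C: 3 H each → 9
  2 × O: no H
  1 × Br: no H
  1 × C: no H
  1 × I: no H
  1 × N (aromatic): no H
  Total hydrogens = 9.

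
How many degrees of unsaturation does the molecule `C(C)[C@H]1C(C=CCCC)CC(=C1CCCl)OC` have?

3

Molecular formula from the SMILES: C15H25ClO.
DoU = (2C + 2 + N − H − X)/2 = (2·15 + 2 + 0 − 25 − 1)/2 = 6/2 = 3.
(Structurally: 1 ring(s) + 2 π bond(s) = 3.)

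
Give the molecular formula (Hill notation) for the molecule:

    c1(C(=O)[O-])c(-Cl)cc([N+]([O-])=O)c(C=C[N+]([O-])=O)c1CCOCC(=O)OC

Heavy atoms from the SMILES: 14 C, 1 Cl, 2 N, 9 O.
Implicit hydrogens by atom environment:
  6 × O: no H
  5 × C (aromatic): no H
  3 × C: 2 H each → 6
  3 × O (charge -1): no H
  2 × C: 1 H each → 2
  2 × C: no H
  2 × N (charge +1): no H
  1 × C: 3 H
  1 × C (aromatic): 1 H
  1 × Cl: no H
  Total hydrogens = 12.
Net charge -1.
Molecular formula: C14H12ClN2O9-

C14H12ClN2O9-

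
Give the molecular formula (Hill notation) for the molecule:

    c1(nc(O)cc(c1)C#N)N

C6H5N3O

Heavy atoms from the SMILES: 6 C, 3 N, 1 O.
Implicit hydrogens by atom environment:
  3 × C (aromatic): no H
  2 × C (aromatic): 1 H each → 2
  1 × C: no H
  1 × N: 2 H
  1 × N (aromatic): no H
  1 × N: no H
  1 × O: 1 H
  Total hydrogens = 5.
Molecular formula: C6H5N3O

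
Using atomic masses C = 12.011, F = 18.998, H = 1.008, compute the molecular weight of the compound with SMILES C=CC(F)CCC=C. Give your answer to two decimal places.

114.16

Molecular formula: C7H11F.
M = 7×12.011 + 1×18.998 + 11×1.008 = 114.16 g/mol.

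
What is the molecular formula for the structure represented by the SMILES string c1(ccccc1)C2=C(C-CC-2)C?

Heavy atoms from the SMILES: 12 C.
Implicit hydrogens by atom environment:
  5 × C (aromatic): 1 H each → 5
  3 × C: 2 H each → 6
  2 × C: no H
  1 × C: 3 H
  1 × C (aromatic): no H
  Total hydrogens = 14.
Molecular formula: C12H14

C12H14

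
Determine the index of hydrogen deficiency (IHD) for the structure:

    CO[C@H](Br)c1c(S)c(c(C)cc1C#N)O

6

Molecular formula from the SMILES: C10H10BrNO2S.
DoU = (2C + 2 + N − H − X)/2 = (2·10 + 2 + 1 − 10 − 1)/2 = 12/2 = 6.
(Structurally: 1 ring(s) + 5 π bond(s) = 6.)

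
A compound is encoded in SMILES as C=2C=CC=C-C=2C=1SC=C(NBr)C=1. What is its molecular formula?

C10H8BrNS

Heavy atoms from the SMILES: 1 Br, 10 C, 1 N, 1 S.
Implicit hydrogens by atom environment:
  7 × C (aromatic): 1 H each → 7
  3 × C (aromatic): no H
  1 × Br: no H
  1 × N: 1 H
  1 × S (aromatic): no H
  Total hydrogens = 8.
Molecular formula: C10H8BrNS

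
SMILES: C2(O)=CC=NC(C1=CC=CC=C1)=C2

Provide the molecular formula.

C11H9NO

Heavy atoms from the SMILES: 11 C, 1 N, 1 O.
Implicit hydrogens by atom environment:
  8 × C (aromatic): 1 H each → 8
  3 × C (aromatic): no H
  1 × N (aromatic): no H
  1 × O: 1 H
  Total hydrogens = 9.
Molecular formula: C11H9NO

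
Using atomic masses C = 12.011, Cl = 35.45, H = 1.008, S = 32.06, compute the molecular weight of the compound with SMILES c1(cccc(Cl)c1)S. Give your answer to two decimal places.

Molecular formula: C6H5ClS.
M = 6×12.011 + 1×35.45 + 5×1.008 + 1×32.06 = 144.62 g/mol.

144.62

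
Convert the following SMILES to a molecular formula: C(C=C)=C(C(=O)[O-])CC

Heavy atoms from the SMILES: 7 C, 2 O.
Implicit hydrogens by atom environment:
  2 × C: 2 H each → 4
  2 × C: 1 H each → 2
  2 × C: no H
  1 × C: 3 H
  1 × O: no H
  1 × O (charge -1): no H
  Total hydrogens = 9.
Net charge -1.
Molecular formula: C7H9O2-

C7H9O2-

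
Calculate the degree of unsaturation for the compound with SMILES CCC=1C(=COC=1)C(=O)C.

4

Molecular formula from the SMILES: C8H10O2.
DoU = (2C + 2 + N − H − X)/2 = (2·8 + 2 + 0 − 10 − 0)/2 = 8/2 = 4.
(Structurally: 1 ring(s) + 3 π bond(s) = 4.)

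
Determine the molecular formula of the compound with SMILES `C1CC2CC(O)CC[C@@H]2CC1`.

Heavy atoms from the SMILES: 10 C, 1 O.
Implicit hydrogens by atom environment:
  7 × C: 2 H each → 14
  3 × C: 1 H each → 3
  1 × O: 1 H
  Total hydrogens = 18.
Molecular formula: C10H18O

C10H18O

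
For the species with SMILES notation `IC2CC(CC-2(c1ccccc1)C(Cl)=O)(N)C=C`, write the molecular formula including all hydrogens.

Heavy atoms from the SMILES: 14 C, 1 Cl, 1 I, 1 N, 1 O.
Implicit hydrogens by atom environment:
  5 × C (aromatic): 1 H each → 5
  3 × C: 2 H each → 6
  3 × C: no H
  2 × C: 1 H each → 2
  1 × C (aromatic): no H
  1 × Cl: no H
  1 × I: no H
  1 × N: 2 H
  1 × O: no H
  Total hydrogens = 15.
Molecular formula: C14H15ClINO

C14H15ClINO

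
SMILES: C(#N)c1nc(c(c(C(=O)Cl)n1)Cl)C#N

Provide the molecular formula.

Heavy atoms from the SMILES: 7 C, 2 Cl, 4 N, 1 O.
Implicit hydrogens by atom environment:
  4 × C (aromatic): no H
  3 × C: no H
  2 × Cl: no H
  2 × N (aromatic): no H
  2 × N: no H
  1 × O: no H
  Total hydrogens = 0.
Molecular formula: C7Cl2N4O

C7Cl2N4O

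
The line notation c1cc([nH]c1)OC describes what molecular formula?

Heavy atoms from the SMILES: 5 C, 1 N, 1 O.
Implicit hydrogens by atom environment:
  3 × C (aromatic): 1 H each → 3
  1 × C: 3 H
  1 × C (aromatic): no H
  1 × N (aromatic): 1 H
  1 × O: no H
  Total hydrogens = 7.
Molecular formula: C5H7NO

C5H7NO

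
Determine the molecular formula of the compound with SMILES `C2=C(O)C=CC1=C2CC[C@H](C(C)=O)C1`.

C12H14O2

Heavy atoms from the SMILES: 12 C, 2 O.
Implicit hydrogens by atom environment:
  3 × C: 2 H each → 6
  3 × C (aromatic): 1 H each → 3
  3 × C (aromatic): no H
  1 × C: 3 H
  1 × C: 1 H
  1 × C: no H
  1 × O: 1 H
  1 × O: no H
  Total hydrogens = 14.
Molecular formula: C12H14O2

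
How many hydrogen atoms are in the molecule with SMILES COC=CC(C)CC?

Hydrogens are implicit in SMILES; fill each atom to its normal valence:
  3 × C: 3 H each → 9
  3 × C: 1 H each → 3
  1 × C: 2 H
  1 × O: no H
  Total hydrogens = 14.

14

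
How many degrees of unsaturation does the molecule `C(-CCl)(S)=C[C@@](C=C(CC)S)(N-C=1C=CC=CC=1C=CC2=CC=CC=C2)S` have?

11

Molecular formula from the SMILES: C22H24ClNS3.
DoU = (2C + 2 + N − H − X)/2 = (2·22 + 2 + 1 − 24 − 1)/2 = 22/2 = 11.
(Structurally: 2 ring(s) + 9 π bond(s) = 11.)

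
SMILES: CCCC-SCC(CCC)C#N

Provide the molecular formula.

Heavy atoms from the SMILES: 10 C, 1 N, 1 S.
Implicit hydrogens by atom environment:
  6 × C: 2 H each → 12
  2 × C: 3 H each → 6
  1 × C: 1 H
  1 × C: no H
  1 × N: no H
  1 × S: no H
  Total hydrogens = 19.
Molecular formula: C10H19NS

C10H19NS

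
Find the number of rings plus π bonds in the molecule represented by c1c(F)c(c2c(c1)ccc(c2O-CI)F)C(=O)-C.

8

Molecular formula from the SMILES: C13H9F2IO2.
DoU = (2C + 2 + N − H − X)/2 = (2·13 + 2 + 0 − 9 − 3)/2 = 16/2 = 8.
(Structurally: 2 ring(s) + 6 π bond(s) = 8.)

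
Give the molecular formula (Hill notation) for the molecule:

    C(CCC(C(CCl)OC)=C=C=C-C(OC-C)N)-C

C14H24ClNO2

Heavy atoms from the SMILES: 14 C, 1 Cl, 1 N, 2 O.
Implicit hydrogens by atom environment:
  5 × C: 2 H each → 10
  3 × C: 3 H each → 9
  3 × C: 1 H each → 3
  3 × C: no H
  2 × O: no H
  1 × Cl: no H
  1 × N: 2 H
  Total hydrogens = 24.
Molecular formula: C14H24ClNO2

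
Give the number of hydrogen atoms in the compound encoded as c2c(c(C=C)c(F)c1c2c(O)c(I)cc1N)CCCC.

17

Hydrogens are implicit in SMILES; fill each atom to its normal valence:
  8 × C (aromatic): no H
  4 × C: 2 H each → 8
  2 × C (aromatic): 1 H each → 2
  1 × C: 3 H
  1 × C: 1 H
  1 × F: no H
  1 × I: no H
  1 × N: 2 H
  1 × O: 1 H
  Total hydrogens = 17.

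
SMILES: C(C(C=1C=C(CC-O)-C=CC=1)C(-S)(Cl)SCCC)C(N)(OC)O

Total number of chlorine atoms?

1

The symbol for chlorine appears 1 time in the SMILES.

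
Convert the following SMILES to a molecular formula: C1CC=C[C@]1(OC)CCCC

Heavy atoms from the SMILES: 10 C, 1 O.
Implicit hydrogens by atom environment:
  5 × C: 2 H each → 10
  2 × C: 3 H each → 6
  2 × C: 1 H each → 2
  1 × C: no H
  1 × O: no H
  Total hydrogens = 18.
Molecular formula: C10H18O

C10H18O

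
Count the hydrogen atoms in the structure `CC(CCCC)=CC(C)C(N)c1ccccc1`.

25

Hydrogens are implicit in SMILES; fill each atom to its normal valence:
  5 × C (aromatic): 1 H each → 5
  3 × C: 3 H each → 9
  3 × C: 2 H each → 6
  3 × C: 1 H each → 3
  1 × C: no H
  1 × C (aromatic): no H
  1 × N: 2 H
  Total hydrogens = 25.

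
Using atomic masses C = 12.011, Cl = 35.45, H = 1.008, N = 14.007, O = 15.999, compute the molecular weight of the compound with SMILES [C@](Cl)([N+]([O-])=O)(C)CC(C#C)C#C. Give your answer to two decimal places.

185.61

Molecular formula: C8H8ClNO2.
M = 8×12.011 + 1×35.45 + 8×1.008 + 1×14.007 + 2×15.999 = 185.61 g/mol.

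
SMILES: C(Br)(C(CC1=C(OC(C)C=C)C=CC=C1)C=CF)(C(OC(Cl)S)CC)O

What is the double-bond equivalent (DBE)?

Molecular formula from the SMILES: C19H25BrClFO3S.
DoU = (2C + 2 + N − H − X)/2 = (2·19 + 2 + 0 − 25 − 3)/2 = 12/2 = 6.
(Structurally: 1 ring(s) + 5 π bond(s) = 6.)

6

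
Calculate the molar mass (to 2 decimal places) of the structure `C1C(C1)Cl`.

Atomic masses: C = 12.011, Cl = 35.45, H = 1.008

Molecular formula: C3H5Cl.
M = 3×12.011 + 1×35.45 + 5×1.008 = 76.52 g/mol.

76.52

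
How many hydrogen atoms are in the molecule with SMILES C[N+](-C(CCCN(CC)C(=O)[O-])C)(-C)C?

Hydrogens are implicit in SMILES; fill each atom to its normal valence:
  5 × C: 3 H each → 15
  4 × C: 2 H each → 8
  1 × C: 1 H
  1 × C: no H
  1 × N: no H
  1 × N (charge +1): no H
  1 × O: no H
  1 × O (charge -1): no H
  Total hydrogens = 24.

24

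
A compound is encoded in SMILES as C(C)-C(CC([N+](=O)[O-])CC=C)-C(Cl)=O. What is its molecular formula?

Heavy atoms from the SMILES: 9 C, 1 Cl, 1 N, 3 O.
Implicit hydrogens by atom environment:
  4 × C: 2 H each → 8
  3 × C: 1 H each → 3
  2 × O: no H
  1 × C: 3 H
  1 × C: no H
  1 × Cl: no H
  1 × N (charge +1): no H
  1 × O (charge -1): no H
  Total hydrogens = 14.
Molecular formula: C9H14ClNO3

C9H14ClNO3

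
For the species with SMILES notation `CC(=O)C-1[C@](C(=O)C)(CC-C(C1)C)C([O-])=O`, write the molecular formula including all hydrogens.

Heavy atoms from the SMILES: 12 C, 4 O.
Implicit hydrogens by atom environment:
  4 × C: no H
  3 × C: 3 H each → 9
  3 × C: 2 H each → 6
  3 × O: no H
  2 × C: 1 H each → 2
  1 × O (charge -1): no H
  Total hydrogens = 17.
Net charge -1.
Molecular formula: C12H17O4-

C12H17O4-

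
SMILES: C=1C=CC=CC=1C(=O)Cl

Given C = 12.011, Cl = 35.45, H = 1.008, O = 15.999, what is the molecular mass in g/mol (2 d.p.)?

140.57

Molecular formula: C7H5ClO.
M = 7×12.011 + 1×35.45 + 5×1.008 + 1×15.999 = 140.57 g/mol.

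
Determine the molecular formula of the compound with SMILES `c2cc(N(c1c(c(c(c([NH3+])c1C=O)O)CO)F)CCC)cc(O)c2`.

Heavy atoms from the SMILES: 17 C, 1 F, 2 N, 4 O.
Implicit hydrogens by atom environment:
  8 × C (aromatic): no H
  4 × C (aromatic): 1 H each → 4
  3 × C: 2 H each → 6
  3 × O: 1 H each → 3
  1 × C: 3 H
  1 × C: 1 H
  1 × F: no H
  1 × N (charge +1): 3 H
  1 × N: no H
  1 × O: no H
  Total hydrogens = 20.
Net charge +1.
Molecular formula: C17H20FN2O4+

C17H20FN2O4+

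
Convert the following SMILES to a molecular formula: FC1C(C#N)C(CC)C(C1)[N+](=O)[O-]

Heavy atoms from the SMILES: 8 C, 1 F, 2 N, 2 O.
Implicit hydrogens by atom environment:
  4 × C: 1 H each → 4
  2 × C: 2 H each → 4
  1 × C: 3 H
  1 × C: no H
  1 × F: no H
  1 × N: no H
  1 × N (charge +1): no H
  1 × O: no H
  1 × O (charge -1): no H
  Total hydrogens = 11.
Molecular formula: C8H11FN2O2

C8H11FN2O2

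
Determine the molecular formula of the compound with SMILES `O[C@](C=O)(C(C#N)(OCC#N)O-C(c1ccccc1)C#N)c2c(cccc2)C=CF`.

C22H16FN3O4

Heavy atoms from the SMILES: 22 C, 1 F, 3 N, 4 O.
Implicit hydrogens by atom environment:
  9 × C (aromatic): 1 H each → 9
  5 × C: no H
  4 × C: 1 H each → 4
  3 × C (aromatic): no H
  3 × N: no H
  3 × O: no H
  1 × C: 2 H
  1 × F: no H
  1 × O: 1 H
  Total hydrogens = 16.
Molecular formula: C22H16FN3O4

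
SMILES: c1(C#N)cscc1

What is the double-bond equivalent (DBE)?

Molecular formula from the SMILES: C5H3NS.
DoU = (2C + 2 + N − H − X)/2 = (2·5 + 2 + 1 − 3 − 0)/2 = 10/2 = 5.
(Structurally: 1 ring(s) + 4 π bond(s) = 5.)

5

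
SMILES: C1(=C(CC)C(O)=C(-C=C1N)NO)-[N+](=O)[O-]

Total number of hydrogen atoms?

11

Hydrogens are implicit in SMILES; fill each atom to its normal valence:
  5 × C (aromatic): no H
  2 × O: 1 H each → 2
  1 × C: 3 H
  1 × C: 2 H
  1 × C (aromatic): 1 H
  1 × N: 2 H
  1 × N: 1 H
  1 × N (charge +1): no H
  1 × O: no H
  1 × O (charge -1): no H
  Total hydrogens = 11.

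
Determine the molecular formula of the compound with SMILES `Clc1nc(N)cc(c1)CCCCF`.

C9H12ClFN2

Heavy atoms from the SMILES: 9 C, 1 Cl, 1 F, 2 N.
Implicit hydrogens by atom environment:
  4 × C: 2 H each → 8
  3 × C (aromatic): no H
  2 × C (aromatic): 1 H each → 2
  1 × Cl: no H
  1 × F: no H
  1 × N: 2 H
  1 × N (aromatic): no H
  Total hydrogens = 12.
Molecular formula: C9H12ClFN2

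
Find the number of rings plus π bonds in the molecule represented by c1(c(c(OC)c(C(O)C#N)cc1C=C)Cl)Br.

7

Molecular formula from the SMILES: C11H9BrClNO2.
DoU = (2C + 2 + N − H − X)/2 = (2·11 + 2 + 1 − 9 − 2)/2 = 14/2 = 7.
(Structurally: 1 ring(s) + 6 π bond(s) = 7.)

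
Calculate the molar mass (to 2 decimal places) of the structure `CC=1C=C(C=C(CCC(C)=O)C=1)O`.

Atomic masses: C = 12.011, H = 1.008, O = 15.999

Molecular formula: C11H14O2.
M = 11×12.011 + 14×1.008 + 2×15.999 = 178.23 g/mol.

178.23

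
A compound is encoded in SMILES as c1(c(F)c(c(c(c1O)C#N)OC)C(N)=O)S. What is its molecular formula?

Heavy atoms from the SMILES: 9 C, 1 F, 2 N, 3 O, 1 S.
Implicit hydrogens by atom environment:
  6 × C (aromatic): no H
  2 × C: no H
  2 × O: no H
  1 × C: 3 H
  1 × F: no H
  1 × N: 2 H
  1 × N: no H
  1 × O: 1 H
  1 × S: 1 H
  Total hydrogens = 7.
Molecular formula: C9H7FN2O3S

C9H7FN2O3S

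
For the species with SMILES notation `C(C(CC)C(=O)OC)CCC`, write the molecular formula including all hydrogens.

Heavy atoms from the SMILES: 9 C, 2 O.
Implicit hydrogens by atom environment:
  4 × C: 2 H each → 8
  3 × C: 3 H each → 9
  2 × O: no H
  1 × C: 1 H
  1 × C: no H
  Total hydrogens = 18.
Molecular formula: C9H18O2

C9H18O2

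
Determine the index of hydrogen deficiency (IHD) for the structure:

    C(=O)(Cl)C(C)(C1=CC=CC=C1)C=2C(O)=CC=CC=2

9

Molecular formula from the SMILES: C15H13ClO2.
DoU = (2C + 2 + N − H − X)/2 = (2·15 + 2 + 0 − 13 − 1)/2 = 18/2 = 9.
(Structurally: 2 ring(s) + 7 π bond(s) = 9.)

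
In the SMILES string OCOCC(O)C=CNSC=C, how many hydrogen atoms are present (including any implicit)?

13

Hydrogens are implicit in SMILES; fill each atom to its normal valence:
  4 × C: 1 H each → 4
  3 × C: 2 H each → 6
  2 × O: 1 H each → 2
  1 × N: 1 H
  1 × O: no H
  1 × S: no H
  Total hydrogens = 13.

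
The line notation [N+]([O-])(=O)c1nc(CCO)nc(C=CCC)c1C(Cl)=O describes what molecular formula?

Heavy atoms from the SMILES: 11 C, 1 Cl, 3 N, 4 O.
Implicit hydrogens by atom environment:
  4 × C (aromatic): no H
  3 × C: 2 H each → 6
  2 × C: 1 H each → 2
  2 × N (aromatic): no H
  2 × O: no H
  1 × C: 3 H
  1 × C: no H
  1 × Cl: no H
  1 × N (charge +1): no H
  1 × O: 1 H
  1 × O (charge -1): no H
  Total hydrogens = 12.
Molecular formula: C11H12ClN3O4

C11H12ClN3O4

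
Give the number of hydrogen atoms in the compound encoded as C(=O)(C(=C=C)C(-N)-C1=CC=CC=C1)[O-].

10

Hydrogens are implicit in SMILES; fill each atom to its normal valence:
  5 × C (aromatic): 1 H each → 5
  3 × C: no H
  1 × C: 2 H
  1 × C: 1 H
  1 × C (aromatic): no H
  1 × N: 2 H
  1 × O: no H
  1 × O (charge -1): no H
  Total hydrogens = 10.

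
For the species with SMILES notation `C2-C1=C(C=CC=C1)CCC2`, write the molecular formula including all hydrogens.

C10H12

Heavy atoms from the SMILES: 10 C.
Implicit hydrogens by atom environment:
  4 × C: 2 H each → 8
  4 × C (aromatic): 1 H each → 4
  2 × C (aromatic): no H
  Total hydrogens = 12.
Molecular formula: C10H12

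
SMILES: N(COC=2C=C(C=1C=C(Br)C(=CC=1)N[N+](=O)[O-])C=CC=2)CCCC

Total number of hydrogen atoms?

20

Hydrogens are implicit in SMILES; fill each atom to its normal valence:
  7 × C (aromatic): 1 H each → 7
  5 × C (aromatic): no H
  4 × C: 2 H each → 8
  2 × N: 1 H each → 2
  2 × O: no H
  1 × Br: no H
  1 × C: 3 H
  1 × N (charge +1): no H
  1 × O (charge -1): no H
  Total hydrogens = 20.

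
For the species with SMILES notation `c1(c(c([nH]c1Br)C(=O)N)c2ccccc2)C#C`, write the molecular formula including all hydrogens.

C13H9BrN2O

Heavy atoms from the SMILES: 1 Br, 13 C, 2 N, 1 O.
Implicit hydrogens by atom environment:
  5 × C (aromatic): 1 H each → 5
  5 × C (aromatic): no H
  2 × C: no H
  1 × Br: no H
  1 × C: 1 H
  1 × N: 2 H
  1 × N (aromatic): 1 H
  1 × O: no H
  Total hydrogens = 9.
Molecular formula: C13H9BrN2O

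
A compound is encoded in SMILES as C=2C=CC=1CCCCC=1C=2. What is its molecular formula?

Heavy atoms from the SMILES: 10 C.
Implicit hydrogens by atom environment:
  4 × C: 2 H each → 8
  4 × C (aromatic): 1 H each → 4
  2 × C (aromatic): no H
  Total hydrogens = 12.
Molecular formula: C10H12

C10H12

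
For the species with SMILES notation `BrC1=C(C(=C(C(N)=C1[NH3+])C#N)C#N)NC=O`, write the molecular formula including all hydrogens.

C9H7BrN5O+

Heavy atoms from the SMILES: 1 Br, 9 C, 5 N, 1 O.
Implicit hydrogens by atom environment:
  6 × C (aromatic): no H
  2 × C: no H
  2 × N: no H
  1 × Br: no H
  1 × C: 1 H
  1 × N (charge +1): 3 H
  1 × N: 2 H
  1 × N: 1 H
  1 × O: no H
  Total hydrogens = 7.
Net charge +1.
Molecular formula: C9H7BrN5O+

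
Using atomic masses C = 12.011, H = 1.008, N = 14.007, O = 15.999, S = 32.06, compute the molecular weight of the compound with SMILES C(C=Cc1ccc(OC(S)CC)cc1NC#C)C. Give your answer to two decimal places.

261.38

Molecular formula: C15H19NOS.
M = 15×12.011 + 19×1.008 + 1×14.007 + 1×15.999 + 1×32.06 = 261.38 g/mol.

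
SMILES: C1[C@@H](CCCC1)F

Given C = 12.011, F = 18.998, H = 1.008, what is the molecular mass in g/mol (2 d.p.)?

102.15

Molecular formula: C6H11F.
M = 6×12.011 + 1×18.998 + 11×1.008 = 102.15 g/mol.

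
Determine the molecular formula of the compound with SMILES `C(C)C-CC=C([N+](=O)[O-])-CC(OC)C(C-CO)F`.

C12H22FNO4

Heavy atoms from the SMILES: 12 C, 1 F, 1 N, 4 O.
Implicit hydrogens by atom environment:
  6 × C: 2 H each → 12
  3 × C: 1 H each → 3
  2 × C: 3 H each → 6
  2 × O: no H
  1 × C: no H
  1 × F: no H
  1 × N (charge +1): no H
  1 × O: 1 H
  1 × O (charge -1): no H
  Total hydrogens = 22.
Molecular formula: C12H22FNO4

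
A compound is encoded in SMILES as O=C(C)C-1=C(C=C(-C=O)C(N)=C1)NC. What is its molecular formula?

Heavy atoms from the SMILES: 10 C, 2 N, 2 O.
Implicit hydrogens by atom environment:
  4 × C (aromatic): no H
  2 × C: 3 H each → 6
  2 × C (aromatic): 1 H each → 2
  2 × O: no H
  1 × C: 1 H
  1 × C: no H
  1 × N: 2 H
  1 × N: 1 H
  Total hydrogens = 12.
Molecular formula: C10H12N2O2

C10H12N2O2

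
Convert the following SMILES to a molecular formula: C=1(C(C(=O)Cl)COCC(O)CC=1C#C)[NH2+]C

C11H15ClNO3+

Heavy atoms from the SMILES: 11 C, 1 Cl, 1 N, 3 O.
Implicit hydrogens by atom environment:
  4 × C: no H
  3 × C: 2 H each → 6
  3 × C: 1 H each → 3
  2 × O: no H
  1 × C: 3 H
  1 × Cl: no H
  1 × N (charge +1): 2 H
  1 × O: 1 H
  Total hydrogens = 15.
Net charge +1.
Molecular formula: C11H15ClNO3+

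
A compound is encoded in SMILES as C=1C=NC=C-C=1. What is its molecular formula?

Heavy atoms from the SMILES: 5 C, 1 N.
Implicit hydrogens by atom environment:
  5 × C (aromatic): 1 H each → 5
  1 × N (aromatic): no H
  Total hydrogens = 5.
Molecular formula: C5H5N

C5H5N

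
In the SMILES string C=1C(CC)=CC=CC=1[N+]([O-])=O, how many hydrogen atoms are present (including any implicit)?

Hydrogens are implicit in SMILES; fill each atom to its normal valence:
  4 × C (aromatic): 1 H each → 4
  2 × C (aromatic): no H
  1 × C: 3 H
  1 × C: 2 H
  1 × N (charge +1): no H
  1 × O: no H
  1 × O (charge -1): no H
  Total hydrogens = 9.

9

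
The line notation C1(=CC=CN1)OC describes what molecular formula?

C5H7NO

Heavy atoms from the SMILES: 5 C, 1 N, 1 O.
Implicit hydrogens by atom environment:
  3 × C (aromatic): 1 H each → 3
  1 × C: 3 H
  1 × C (aromatic): no H
  1 × N (aromatic): 1 H
  1 × O: no H
  Total hydrogens = 7.
Molecular formula: C5H7NO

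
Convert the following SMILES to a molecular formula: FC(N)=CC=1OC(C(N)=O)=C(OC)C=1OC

C9H11FN2O4

Heavy atoms from the SMILES: 9 C, 1 F, 2 N, 4 O.
Implicit hydrogens by atom environment:
  4 × C (aromatic): no H
  3 × O: no H
  2 × C: 3 H each → 6
  2 × C: no H
  2 × N: 2 H each → 4
  1 × C: 1 H
  1 × F: no H
  1 × O (aromatic): no H
  Total hydrogens = 11.
Molecular formula: C9H11FN2O4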